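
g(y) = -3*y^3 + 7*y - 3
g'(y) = 7 - 9*y^2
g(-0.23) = -4.57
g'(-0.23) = 6.52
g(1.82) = -8.35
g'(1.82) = -22.81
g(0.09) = -2.37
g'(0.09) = 6.93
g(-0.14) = -3.97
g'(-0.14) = 6.82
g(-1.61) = -1.75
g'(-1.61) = -16.33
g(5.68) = -512.99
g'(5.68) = -283.36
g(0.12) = -2.17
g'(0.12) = 6.87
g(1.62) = -4.41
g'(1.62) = -16.62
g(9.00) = -2127.00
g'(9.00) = -722.00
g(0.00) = -3.00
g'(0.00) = 7.00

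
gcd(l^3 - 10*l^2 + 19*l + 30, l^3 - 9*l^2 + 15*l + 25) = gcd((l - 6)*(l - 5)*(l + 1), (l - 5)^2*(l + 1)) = l^2 - 4*l - 5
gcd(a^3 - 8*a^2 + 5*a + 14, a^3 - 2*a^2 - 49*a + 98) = a^2 - 9*a + 14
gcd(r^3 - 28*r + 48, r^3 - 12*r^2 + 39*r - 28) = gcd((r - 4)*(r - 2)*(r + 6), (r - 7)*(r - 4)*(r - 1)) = r - 4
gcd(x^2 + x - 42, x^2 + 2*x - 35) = x + 7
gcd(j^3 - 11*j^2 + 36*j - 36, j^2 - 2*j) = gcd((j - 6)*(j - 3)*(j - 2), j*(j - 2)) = j - 2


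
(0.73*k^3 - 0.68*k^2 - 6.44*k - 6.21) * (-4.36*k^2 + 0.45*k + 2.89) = -3.1828*k^5 + 3.2933*k^4 + 29.8821*k^3 + 22.2124*k^2 - 21.4061*k - 17.9469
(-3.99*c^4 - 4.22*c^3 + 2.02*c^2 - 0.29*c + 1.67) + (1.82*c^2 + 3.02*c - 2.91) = -3.99*c^4 - 4.22*c^3 + 3.84*c^2 + 2.73*c - 1.24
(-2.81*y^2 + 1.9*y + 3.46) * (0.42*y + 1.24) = -1.1802*y^3 - 2.6864*y^2 + 3.8092*y + 4.2904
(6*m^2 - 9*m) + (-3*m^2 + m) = 3*m^2 - 8*m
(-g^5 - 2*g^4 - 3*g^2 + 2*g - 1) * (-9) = 9*g^5 + 18*g^4 + 27*g^2 - 18*g + 9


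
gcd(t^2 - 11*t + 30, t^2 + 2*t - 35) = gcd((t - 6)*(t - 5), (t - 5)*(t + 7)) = t - 5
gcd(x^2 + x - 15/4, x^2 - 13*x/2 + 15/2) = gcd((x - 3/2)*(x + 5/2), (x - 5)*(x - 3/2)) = x - 3/2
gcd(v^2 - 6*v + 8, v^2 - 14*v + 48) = 1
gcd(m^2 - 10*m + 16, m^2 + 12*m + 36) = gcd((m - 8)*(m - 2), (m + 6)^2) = 1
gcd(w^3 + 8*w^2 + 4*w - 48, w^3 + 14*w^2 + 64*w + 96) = w^2 + 10*w + 24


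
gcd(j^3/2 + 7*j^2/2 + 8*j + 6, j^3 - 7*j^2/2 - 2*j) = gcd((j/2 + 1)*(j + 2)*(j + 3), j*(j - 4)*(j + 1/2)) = 1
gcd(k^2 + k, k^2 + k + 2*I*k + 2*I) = k + 1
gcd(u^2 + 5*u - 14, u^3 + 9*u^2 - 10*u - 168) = u + 7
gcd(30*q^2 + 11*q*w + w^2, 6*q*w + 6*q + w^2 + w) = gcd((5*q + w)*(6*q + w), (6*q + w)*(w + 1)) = 6*q + w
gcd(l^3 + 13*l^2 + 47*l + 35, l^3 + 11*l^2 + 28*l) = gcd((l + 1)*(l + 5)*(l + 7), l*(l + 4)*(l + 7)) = l + 7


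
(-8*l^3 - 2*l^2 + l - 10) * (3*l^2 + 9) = -24*l^5 - 6*l^4 - 69*l^3 - 48*l^2 + 9*l - 90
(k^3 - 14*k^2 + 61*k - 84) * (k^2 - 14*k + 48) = k^5 - 28*k^4 + 305*k^3 - 1610*k^2 + 4104*k - 4032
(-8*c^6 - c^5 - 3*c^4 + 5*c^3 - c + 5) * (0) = 0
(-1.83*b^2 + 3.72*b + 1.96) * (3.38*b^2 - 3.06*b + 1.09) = -6.1854*b^4 + 18.1734*b^3 - 6.7531*b^2 - 1.9428*b + 2.1364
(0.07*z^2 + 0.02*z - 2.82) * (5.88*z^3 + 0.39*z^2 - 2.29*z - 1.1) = 0.4116*z^5 + 0.1449*z^4 - 16.7341*z^3 - 1.2226*z^2 + 6.4358*z + 3.102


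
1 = 1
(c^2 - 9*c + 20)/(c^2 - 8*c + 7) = (c^2 - 9*c + 20)/(c^2 - 8*c + 7)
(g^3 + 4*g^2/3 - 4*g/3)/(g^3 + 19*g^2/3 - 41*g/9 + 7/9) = 3*g*(3*g^2 + 4*g - 4)/(9*g^3 + 57*g^2 - 41*g + 7)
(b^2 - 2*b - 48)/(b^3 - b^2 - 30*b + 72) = (b - 8)/(b^2 - 7*b + 12)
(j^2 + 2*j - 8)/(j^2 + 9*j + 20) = (j - 2)/(j + 5)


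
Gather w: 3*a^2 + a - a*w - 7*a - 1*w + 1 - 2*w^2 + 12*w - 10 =3*a^2 - 6*a - 2*w^2 + w*(11 - a) - 9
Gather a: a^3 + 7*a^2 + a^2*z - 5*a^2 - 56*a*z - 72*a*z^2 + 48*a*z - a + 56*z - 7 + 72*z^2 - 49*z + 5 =a^3 + a^2*(z + 2) + a*(-72*z^2 - 8*z - 1) + 72*z^2 + 7*z - 2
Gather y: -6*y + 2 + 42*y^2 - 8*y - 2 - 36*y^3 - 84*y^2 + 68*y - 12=-36*y^3 - 42*y^2 + 54*y - 12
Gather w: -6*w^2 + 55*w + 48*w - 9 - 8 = -6*w^2 + 103*w - 17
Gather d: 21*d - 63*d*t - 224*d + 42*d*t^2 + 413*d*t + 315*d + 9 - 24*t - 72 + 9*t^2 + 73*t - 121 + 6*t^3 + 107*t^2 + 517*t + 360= d*(42*t^2 + 350*t + 112) + 6*t^3 + 116*t^2 + 566*t + 176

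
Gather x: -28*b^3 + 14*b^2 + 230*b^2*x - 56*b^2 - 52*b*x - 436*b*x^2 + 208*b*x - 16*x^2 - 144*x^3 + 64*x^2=-28*b^3 - 42*b^2 - 144*x^3 + x^2*(48 - 436*b) + x*(230*b^2 + 156*b)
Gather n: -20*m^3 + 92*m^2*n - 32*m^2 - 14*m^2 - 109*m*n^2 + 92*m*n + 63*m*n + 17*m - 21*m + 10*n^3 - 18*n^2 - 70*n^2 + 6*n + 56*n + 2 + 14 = -20*m^3 - 46*m^2 - 4*m + 10*n^3 + n^2*(-109*m - 88) + n*(92*m^2 + 155*m + 62) + 16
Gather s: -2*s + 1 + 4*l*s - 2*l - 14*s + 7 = -2*l + s*(4*l - 16) + 8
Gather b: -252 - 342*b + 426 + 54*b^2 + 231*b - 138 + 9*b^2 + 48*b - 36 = 63*b^2 - 63*b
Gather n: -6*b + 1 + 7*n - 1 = -6*b + 7*n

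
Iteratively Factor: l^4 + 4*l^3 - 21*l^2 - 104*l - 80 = (l + 1)*(l^3 + 3*l^2 - 24*l - 80) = (l - 5)*(l + 1)*(l^2 + 8*l + 16) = (l - 5)*(l + 1)*(l + 4)*(l + 4)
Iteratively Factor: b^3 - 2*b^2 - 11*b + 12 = (b + 3)*(b^2 - 5*b + 4) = (b - 4)*(b + 3)*(b - 1)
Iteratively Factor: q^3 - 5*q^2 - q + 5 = (q - 1)*(q^2 - 4*q - 5) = (q - 5)*(q - 1)*(q + 1)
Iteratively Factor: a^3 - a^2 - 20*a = (a)*(a^2 - a - 20) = a*(a + 4)*(a - 5)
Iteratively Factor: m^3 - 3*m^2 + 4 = (m + 1)*(m^2 - 4*m + 4) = (m - 2)*(m + 1)*(m - 2)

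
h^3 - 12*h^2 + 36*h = h*(h - 6)^2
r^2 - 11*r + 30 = (r - 6)*(r - 5)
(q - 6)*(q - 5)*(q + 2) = q^3 - 9*q^2 + 8*q + 60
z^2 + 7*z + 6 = (z + 1)*(z + 6)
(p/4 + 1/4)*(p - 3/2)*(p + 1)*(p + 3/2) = p^4/4 + p^3/2 - 5*p^2/16 - 9*p/8 - 9/16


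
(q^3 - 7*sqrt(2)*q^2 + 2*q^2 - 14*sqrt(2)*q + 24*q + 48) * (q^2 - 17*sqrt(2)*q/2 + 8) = q^5 - 31*sqrt(2)*q^4/2 + 2*q^4 - 31*sqrt(2)*q^3 + 151*q^3 - 260*sqrt(2)*q^2 + 302*q^2 - 520*sqrt(2)*q + 192*q + 384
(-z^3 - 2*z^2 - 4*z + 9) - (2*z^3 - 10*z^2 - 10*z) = -3*z^3 + 8*z^2 + 6*z + 9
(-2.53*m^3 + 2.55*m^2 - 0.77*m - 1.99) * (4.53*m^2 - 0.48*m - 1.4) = -11.4609*m^5 + 12.7659*m^4 - 1.1701*m^3 - 12.2151*m^2 + 2.0332*m + 2.786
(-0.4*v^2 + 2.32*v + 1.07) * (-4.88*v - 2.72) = 1.952*v^3 - 10.2336*v^2 - 11.532*v - 2.9104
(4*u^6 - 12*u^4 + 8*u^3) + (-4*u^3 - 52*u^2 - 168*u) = 4*u^6 - 12*u^4 + 4*u^3 - 52*u^2 - 168*u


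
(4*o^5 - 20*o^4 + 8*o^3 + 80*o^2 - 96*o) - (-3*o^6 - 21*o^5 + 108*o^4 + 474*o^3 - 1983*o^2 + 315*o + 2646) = 3*o^6 + 25*o^5 - 128*o^4 - 466*o^3 + 2063*o^2 - 411*o - 2646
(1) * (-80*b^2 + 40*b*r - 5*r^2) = -80*b^2 + 40*b*r - 5*r^2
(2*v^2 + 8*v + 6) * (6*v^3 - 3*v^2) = 12*v^5 + 42*v^4 + 12*v^3 - 18*v^2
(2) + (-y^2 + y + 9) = -y^2 + y + 11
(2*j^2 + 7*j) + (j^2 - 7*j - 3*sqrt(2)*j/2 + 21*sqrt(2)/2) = 3*j^2 - 3*sqrt(2)*j/2 + 21*sqrt(2)/2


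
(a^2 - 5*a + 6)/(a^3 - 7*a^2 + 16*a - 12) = 1/(a - 2)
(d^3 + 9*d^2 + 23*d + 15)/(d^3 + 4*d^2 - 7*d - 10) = (d + 3)/(d - 2)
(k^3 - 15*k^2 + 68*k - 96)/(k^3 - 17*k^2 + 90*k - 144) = (k - 4)/(k - 6)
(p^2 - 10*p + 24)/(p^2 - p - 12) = (p - 6)/(p + 3)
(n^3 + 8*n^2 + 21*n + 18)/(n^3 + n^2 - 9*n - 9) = (n^2 + 5*n + 6)/(n^2 - 2*n - 3)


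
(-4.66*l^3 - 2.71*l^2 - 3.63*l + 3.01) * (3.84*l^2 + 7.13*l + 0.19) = -17.8944*l^5 - 43.6322*l^4 - 34.1469*l^3 - 14.8384*l^2 + 20.7716*l + 0.5719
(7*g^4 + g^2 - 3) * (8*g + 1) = 56*g^5 + 7*g^4 + 8*g^3 + g^2 - 24*g - 3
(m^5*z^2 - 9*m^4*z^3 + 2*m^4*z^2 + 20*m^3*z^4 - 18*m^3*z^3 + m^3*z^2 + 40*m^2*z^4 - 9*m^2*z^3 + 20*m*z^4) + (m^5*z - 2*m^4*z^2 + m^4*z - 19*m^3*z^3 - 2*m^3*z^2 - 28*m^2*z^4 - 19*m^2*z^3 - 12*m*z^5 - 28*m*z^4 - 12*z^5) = m^5*z^2 + m^5*z - 9*m^4*z^3 + m^4*z + 20*m^3*z^4 - 37*m^3*z^3 - m^3*z^2 + 12*m^2*z^4 - 28*m^2*z^3 - 12*m*z^5 - 8*m*z^4 - 12*z^5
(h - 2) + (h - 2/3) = 2*h - 8/3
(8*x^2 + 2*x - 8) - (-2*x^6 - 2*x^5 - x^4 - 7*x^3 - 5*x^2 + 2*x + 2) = 2*x^6 + 2*x^5 + x^4 + 7*x^3 + 13*x^2 - 10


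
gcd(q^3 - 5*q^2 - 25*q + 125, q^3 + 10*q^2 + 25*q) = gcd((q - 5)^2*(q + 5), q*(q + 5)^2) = q + 5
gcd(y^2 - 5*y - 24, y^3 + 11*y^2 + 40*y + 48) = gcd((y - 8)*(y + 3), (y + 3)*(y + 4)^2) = y + 3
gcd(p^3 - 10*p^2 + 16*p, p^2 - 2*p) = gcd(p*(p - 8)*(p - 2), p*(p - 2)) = p^2 - 2*p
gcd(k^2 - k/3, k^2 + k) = k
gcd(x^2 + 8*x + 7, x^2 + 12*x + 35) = x + 7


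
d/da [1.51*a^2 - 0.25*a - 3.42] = 3.02*a - 0.25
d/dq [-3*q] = -3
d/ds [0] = 0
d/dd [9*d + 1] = 9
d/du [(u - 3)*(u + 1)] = 2*u - 2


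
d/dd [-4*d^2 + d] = 1 - 8*d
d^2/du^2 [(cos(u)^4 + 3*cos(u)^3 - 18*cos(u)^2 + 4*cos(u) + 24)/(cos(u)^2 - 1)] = (-41*cos(u) - 4*cos(2*u)^2 + 5*cos(3*u) - 44)/(4*cos(u)^2 - 8*cos(u) + 4)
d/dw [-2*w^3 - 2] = -6*w^2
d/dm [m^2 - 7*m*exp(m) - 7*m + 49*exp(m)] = -7*m*exp(m) + 2*m + 42*exp(m) - 7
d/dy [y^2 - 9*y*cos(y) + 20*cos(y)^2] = 9*y*sin(y) + 2*y - 20*sin(2*y) - 9*cos(y)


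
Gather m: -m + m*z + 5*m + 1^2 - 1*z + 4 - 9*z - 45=m*(z + 4) - 10*z - 40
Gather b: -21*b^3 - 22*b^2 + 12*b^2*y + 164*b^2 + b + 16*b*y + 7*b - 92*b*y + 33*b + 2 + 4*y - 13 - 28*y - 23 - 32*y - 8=-21*b^3 + b^2*(12*y + 142) + b*(41 - 76*y) - 56*y - 42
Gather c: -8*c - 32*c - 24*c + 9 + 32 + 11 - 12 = 40 - 64*c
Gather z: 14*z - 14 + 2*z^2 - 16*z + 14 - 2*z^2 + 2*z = 0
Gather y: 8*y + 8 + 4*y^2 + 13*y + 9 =4*y^2 + 21*y + 17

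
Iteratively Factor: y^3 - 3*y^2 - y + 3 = (y - 1)*(y^2 - 2*y - 3) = (y - 3)*(y - 1)*(y + 1)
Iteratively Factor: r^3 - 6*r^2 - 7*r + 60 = (r - 5)*(r^2 - r - 12) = (r - 5)*(r + 3)*(r - 4)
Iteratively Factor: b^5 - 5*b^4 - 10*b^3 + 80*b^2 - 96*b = (b - 4)*(b^4 - b^3 - 14*b^2 + 24*b) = (b - 4)*(b - 2)*(b^3 + b^2 - 12*b) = (b - 4)*(b - 3)*(b - 2)*(b^2 + 4*b) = (b - 4)*(b - 3)*(b - 2)*(b + 4)*(b)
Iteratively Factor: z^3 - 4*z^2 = (z)*(z^2 - 4*z) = z*(z - 4)*(z)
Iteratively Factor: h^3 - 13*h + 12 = (h + 4)*(h^2 - 4*h + 3) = (h - 1)*(h + 4)*(h - 3)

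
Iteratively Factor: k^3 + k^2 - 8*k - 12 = (k + 2)*(k^2 - k - 6) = (k - 3)*(k + 2)*(k + 2)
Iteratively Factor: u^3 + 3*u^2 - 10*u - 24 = (u - 3)*(u^2 + 6*u + 8) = (u - 3)*(u + 4)*(u + 2)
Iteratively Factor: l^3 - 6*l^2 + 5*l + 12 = (l + 1)*(l^2 - 7*l + 12) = (l - 4)*(l + 1)*(l - 3)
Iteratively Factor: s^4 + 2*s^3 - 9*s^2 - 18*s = (s + 3)*(s^3 - s^2 - 6*s) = s*(s + 3)*(s^2 - s - 6) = s*(s + 2)*(s + 3)*(s - 3)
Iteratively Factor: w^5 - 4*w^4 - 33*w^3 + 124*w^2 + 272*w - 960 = (w + 4)*(w^4 - 8*w^3 - w^2 + 128*w - 240) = (w + 4)^2*(w^3 - 12*w^2 + 47*w - 60) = (w - 3)*(w + 4)^2*(w^2 - 9*w + 20) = (w - 5)*(w - 3)*(w + 4)^2*(w - 4)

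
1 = 1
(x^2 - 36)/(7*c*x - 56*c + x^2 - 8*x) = (x^2 - 36)/(7*c*x - 56*c + x^2 - 8*x)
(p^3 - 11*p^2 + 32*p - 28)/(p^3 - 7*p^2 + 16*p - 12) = (p - 7)/(p - 3)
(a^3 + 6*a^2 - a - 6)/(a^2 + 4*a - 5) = (a^2 + 7*a + 6)/(a + 5)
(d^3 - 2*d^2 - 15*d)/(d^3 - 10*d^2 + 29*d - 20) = d*(d + 3)/(d^2 - 5*d + 4)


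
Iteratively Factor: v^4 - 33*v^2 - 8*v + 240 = (v + 4)*(v^3 - 4*v^2 - 17*v + 60) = (v + 4)^2*(v^2 - 8*v + 15) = (v - 3)*(v + 4)^2*(v - 5)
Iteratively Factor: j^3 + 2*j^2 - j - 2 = (j - 1)*(j^2 + 3*j + 2) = (j - 1)*(j + 2)*(j + 1)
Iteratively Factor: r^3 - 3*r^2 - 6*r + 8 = (r - 1)*(r^2 - 2*r - 8) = (r - 1)*(r + 2)*(r - 4)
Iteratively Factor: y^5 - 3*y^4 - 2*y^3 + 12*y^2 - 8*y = (y - 2)*(y^4 - y^3 - 4*y^2 + 4*y) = (y - 2)*(y + 2)*(y^3 - 3*y^2 + 2*y) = (y - 2)^2*(y + 2)*(y^2 - y) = y*(y - 2)^2*(y + 2)*(y - 1)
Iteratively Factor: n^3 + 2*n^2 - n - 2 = (n + 1)*(n^2 + n - 2) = (n + 1)*(n + 2)*(n - 1)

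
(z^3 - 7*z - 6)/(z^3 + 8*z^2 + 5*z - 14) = (z^2 - 2*z - 3)/(z^2 + 6*z - 7)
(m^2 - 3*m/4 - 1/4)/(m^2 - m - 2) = (-m^2 + 3*m/4 + 1/4)/(-m^2 + m + 2)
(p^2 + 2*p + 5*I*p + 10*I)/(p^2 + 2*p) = (p + 5*I)/p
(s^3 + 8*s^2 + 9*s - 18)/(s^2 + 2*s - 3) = s + 6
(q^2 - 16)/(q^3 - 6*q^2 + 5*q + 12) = (q + 4)/(q^2 - 2*q - 3)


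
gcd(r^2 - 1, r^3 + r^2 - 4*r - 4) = r + 1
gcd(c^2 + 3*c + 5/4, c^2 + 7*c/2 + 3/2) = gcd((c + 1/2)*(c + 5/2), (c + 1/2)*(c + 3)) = c + 1/2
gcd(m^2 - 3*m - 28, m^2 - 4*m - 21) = m - 7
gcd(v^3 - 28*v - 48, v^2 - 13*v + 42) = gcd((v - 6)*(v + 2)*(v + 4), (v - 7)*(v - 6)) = v - 6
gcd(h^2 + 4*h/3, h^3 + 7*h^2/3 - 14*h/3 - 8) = h + 4/3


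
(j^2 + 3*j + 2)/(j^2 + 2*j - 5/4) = 4*(j^2 + 3*j + 2)/(4*j^2 + 8*j - 5)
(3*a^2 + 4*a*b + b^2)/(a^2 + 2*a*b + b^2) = (3*a + b)/(a + b)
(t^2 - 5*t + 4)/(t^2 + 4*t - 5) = (t - 4)/(t + 5)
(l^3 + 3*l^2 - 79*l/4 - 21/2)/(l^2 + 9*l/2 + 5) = (4*l^3 + 12*l^2 - 79*l - 42)/(2*(2*l^2 + 9*l + 10))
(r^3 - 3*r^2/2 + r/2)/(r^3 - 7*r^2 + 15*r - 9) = r*(2*r - 1)/(2*(r^2 - 6*r + 9))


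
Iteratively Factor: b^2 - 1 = (b + 1)*(b - 1)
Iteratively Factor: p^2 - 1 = (p + 1)*(p - 1)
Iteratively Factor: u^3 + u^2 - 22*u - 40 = (u + 2)*(u^2 - u - 20) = (u - 5)*(u + 2)*(u + 4)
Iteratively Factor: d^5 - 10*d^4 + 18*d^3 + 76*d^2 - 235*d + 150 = (d - 5)*(d^4 - 5*d^3 - 7*d^2 + 41*d - 30) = (d - 5)*(d + 3)*(d^3 - 8*d^2 + 17*d - 10) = (d - 5)*(d - 1)*(d + 3)*(d^2 - 7*d + 10) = (d - 5)*(d - 2)*(d - 1)*(d + 3)*(d - 5)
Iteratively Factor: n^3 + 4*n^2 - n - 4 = (n + 4)*(n^2 - 1) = (n - 1)*(n + 4)*(n + 1)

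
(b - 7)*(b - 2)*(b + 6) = b^3 - 3*b^2 - 40*b + 84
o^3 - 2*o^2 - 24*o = o*(o - 6)*(o + 4)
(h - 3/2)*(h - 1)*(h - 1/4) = h^3 - 11*h^2/4 + 17*h/8 - 3/8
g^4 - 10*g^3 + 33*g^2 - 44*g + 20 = (g - 5)*(g - 2)^2*(g - 1)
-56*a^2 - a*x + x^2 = (-8*a + x)*(7*a + x)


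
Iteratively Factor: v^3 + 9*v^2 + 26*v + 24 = (v + 4)*(v^2 + 5*v + 6) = (v + 3)*(v + 4)*(v + 2)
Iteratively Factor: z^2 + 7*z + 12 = (z + 3)*(z + 4)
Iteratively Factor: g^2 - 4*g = (g)*(g - 4)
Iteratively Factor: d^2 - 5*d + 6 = (d - 3)*(d - 2)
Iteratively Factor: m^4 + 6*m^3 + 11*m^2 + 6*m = (m)*(m^3 + 6*m^2 + 11*m + 6) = m*(m + 1)*(m^2 + 5*m + 6) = m*(m + 1)*(m + 3)*(m + 2)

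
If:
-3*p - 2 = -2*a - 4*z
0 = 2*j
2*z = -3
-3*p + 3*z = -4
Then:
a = 15/4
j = 0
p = -1/6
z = -3/2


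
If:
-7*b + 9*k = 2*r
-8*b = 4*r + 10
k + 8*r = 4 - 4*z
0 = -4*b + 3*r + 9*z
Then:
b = -191/101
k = -1078/909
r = 259/202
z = -2305/1818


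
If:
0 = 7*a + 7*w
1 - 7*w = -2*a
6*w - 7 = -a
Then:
No Solution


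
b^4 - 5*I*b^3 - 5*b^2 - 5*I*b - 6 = (b - 3*I)*(b - 2*I)*(b - I)*(b + I)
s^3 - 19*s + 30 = (s - 3)*(s - 2)*(s + 5)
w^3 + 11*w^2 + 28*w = w*(w + 4)*(w + 7)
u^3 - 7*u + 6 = (u - 2)*(u - 1)*(u + 3)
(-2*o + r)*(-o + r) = 2*o^2 - 3*o*r + r^2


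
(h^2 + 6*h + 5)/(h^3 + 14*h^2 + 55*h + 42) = (h + 5)/(h^2 + 13*h + 42)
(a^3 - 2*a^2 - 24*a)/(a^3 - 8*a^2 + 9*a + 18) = a*(a + 4)/(a^2 - 2*a - 3)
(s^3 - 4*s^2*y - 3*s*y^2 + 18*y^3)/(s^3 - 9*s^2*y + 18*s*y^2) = (-s^2 + s*y + 6*y^2)/(s*(-s + 6*y))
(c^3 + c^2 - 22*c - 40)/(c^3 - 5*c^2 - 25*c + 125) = (c^2 + 6*c + 8)/(c^2 - 25)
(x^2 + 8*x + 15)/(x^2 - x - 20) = (x^2 + 8*x + 15)/(x^2 - x - 20)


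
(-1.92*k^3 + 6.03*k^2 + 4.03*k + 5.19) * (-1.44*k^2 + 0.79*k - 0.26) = 2.7648*k^5 - 10.2*k^4 - 0.5403*k^3 - 5.8577*k^2 + 3.0523*k - 1.3494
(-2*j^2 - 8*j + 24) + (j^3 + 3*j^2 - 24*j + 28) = j^3 + j^2 - 32*j + 52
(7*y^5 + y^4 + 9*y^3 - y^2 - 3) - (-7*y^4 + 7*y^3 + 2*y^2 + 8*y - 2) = 7*y^5 + 8*y^4 + 2*y^3 - 3*y^2 - 8*y - 1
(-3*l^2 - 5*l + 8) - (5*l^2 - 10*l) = -8*l^2 + 5*l + 8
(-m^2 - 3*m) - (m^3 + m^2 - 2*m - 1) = -m^3 - 2*m^2 - m + 1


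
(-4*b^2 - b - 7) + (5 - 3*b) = -4*b^2 - 4*b - 2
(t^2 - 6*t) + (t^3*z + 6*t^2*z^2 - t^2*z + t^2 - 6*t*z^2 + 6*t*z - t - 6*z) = t^3*z + 6*t^2*z^2 - t^2*z + 2*t^2 - 6*t*z^2 + 6*t*z - 7*t - 6*z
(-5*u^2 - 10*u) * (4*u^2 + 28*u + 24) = -20*u^4 - 180*u^3 - 400*u^2 - 240*u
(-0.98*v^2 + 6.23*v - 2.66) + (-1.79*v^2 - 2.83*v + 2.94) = -2.77*v^2 + 3.4*v + 0.28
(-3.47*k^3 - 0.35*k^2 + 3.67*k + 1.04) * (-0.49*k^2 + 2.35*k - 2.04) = 1.7003*k^5 - 7.983*k^4 + 4.458*k^3 + 8.8289*k^2 - 5.0428*k - 2.1216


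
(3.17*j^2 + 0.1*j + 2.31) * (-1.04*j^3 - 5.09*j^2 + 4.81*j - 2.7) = -3.2968*j^5 - 16.2393*j^4 + 12.3363*j^3 - 19.8359*j^2 + 10.8411*j - 6.237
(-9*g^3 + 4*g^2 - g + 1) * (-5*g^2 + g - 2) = 45*g^5 - 29*g^4 + 27*g^3 - 14*g^2 + 3*g - 2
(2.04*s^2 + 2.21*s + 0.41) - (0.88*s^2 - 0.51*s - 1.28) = 1.16*s^2 + 2.72*s + 1.69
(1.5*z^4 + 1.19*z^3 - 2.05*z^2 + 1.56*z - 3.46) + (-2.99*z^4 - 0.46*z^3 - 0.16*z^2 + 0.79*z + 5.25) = -1.49*z^4 + 0.73*z^3 - 2.21*z^2 + 2.35*z + 1.79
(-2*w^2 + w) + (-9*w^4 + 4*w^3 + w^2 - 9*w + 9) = -9*w^4 + 4*w^3 - w^2 - 8*w + 9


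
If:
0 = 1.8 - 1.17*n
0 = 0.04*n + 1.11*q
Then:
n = 1.54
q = -0.06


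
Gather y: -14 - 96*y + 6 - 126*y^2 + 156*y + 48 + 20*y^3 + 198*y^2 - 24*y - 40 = 20*y^3 + 72*y^2 + 36*y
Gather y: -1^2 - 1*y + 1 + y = 0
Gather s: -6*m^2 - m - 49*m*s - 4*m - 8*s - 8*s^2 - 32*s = -6*m^2 - 5*m - 8*s^2 + s*(-49*m - 40)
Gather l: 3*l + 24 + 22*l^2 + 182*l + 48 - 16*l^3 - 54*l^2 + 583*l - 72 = -16*l^3 - 32*l^2 + 768*l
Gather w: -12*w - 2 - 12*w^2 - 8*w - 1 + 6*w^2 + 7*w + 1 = -6*w^2 - 13*w - 2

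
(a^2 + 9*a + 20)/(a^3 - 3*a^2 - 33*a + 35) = (a + 4)/(a^2 - 8*a + 7)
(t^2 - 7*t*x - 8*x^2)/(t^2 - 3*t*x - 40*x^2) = (t + x)/(t + 5*x)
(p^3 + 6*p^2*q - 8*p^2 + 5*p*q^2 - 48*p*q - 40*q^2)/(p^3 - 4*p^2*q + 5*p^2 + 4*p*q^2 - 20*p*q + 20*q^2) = (p^3 + 6*p^2*q - 8*p^2 + 5*p*q^2 - 48*p*q - 40*q^2)/(p^3 - 4*p^2*q + 5*p^2 + 4*p*q^2 - 20*p*q + 20*q^2)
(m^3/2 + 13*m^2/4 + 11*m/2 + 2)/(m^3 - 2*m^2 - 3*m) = (2*m^3 + 13*m^2 + 22*m + 8)/(4*m*(m^2 - 2*m - 3))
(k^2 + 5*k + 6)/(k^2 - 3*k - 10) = (k + 3)/(k - 5)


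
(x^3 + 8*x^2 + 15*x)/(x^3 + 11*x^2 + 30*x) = (x + 3)/(x + 6)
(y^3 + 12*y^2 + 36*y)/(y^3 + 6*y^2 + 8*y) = (y^2 + 12*y + 36)/(y^2 + 6*y + 8)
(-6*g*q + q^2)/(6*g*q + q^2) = (-6*g + q)/(6*g + q)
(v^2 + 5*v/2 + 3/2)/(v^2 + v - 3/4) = 2*(v + 1)/(2*v - 1)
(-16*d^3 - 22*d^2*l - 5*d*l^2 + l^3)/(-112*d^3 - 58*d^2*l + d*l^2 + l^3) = (d + l)/(7*d + l)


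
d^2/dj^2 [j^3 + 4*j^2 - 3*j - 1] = 6*j + 8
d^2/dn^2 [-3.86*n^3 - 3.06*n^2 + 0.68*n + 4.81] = -23.16*n - 6.12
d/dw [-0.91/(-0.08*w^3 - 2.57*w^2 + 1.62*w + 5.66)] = (-0.2184*w^2 - 4.6774*w + 1.4742)/(0.08*w^3 + 2.57*w^2 - 1.62*w - 5.66)^2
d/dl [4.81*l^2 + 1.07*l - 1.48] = 9.62*l + 1.07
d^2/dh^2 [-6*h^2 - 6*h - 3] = -12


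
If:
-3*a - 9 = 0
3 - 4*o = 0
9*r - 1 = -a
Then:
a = -3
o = 3/4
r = 4/9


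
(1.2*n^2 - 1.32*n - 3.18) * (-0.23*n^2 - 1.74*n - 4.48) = -0.276*n^4 - 1.7844*n^3 - 2.3478*n^2 + 11.4468*n + 14.2464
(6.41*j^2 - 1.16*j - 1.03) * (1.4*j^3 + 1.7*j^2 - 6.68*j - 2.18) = 8.974*j^5 + 9.273*j^4 - 46.2328*j^3 - 7.976*j^2 + 9.4092*j + 2.2454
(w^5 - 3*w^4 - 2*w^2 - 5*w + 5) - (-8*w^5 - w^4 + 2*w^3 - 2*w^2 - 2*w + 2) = 9*w^5 - 2*w^4 - 2*w^3 - 3*w + 3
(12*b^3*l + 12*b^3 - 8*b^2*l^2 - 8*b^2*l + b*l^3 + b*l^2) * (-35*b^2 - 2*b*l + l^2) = -420*b^5*l - 420*b^5 + 256*b^4*l^2 + 256*b^4*l - 7*b^3*l^3 - 7*b^3*l^2 - 10*b^2*l^4 - 10*b^2*l^3 + b*l^5 + b*l^4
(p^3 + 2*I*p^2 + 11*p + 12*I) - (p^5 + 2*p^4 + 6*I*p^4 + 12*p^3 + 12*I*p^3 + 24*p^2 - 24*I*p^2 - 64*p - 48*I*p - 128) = -p^5 - 2*p^4 - 6*I*p^4 - 11*p^3 - 12*I*p^3 - 24*p^2 + 26*I*p^2 + 75*p + 48*I*p + 128 + 12*I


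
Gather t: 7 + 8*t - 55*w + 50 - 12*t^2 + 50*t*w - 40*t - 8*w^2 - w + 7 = -12*t^2 + t*(50*w - 32) - 8*w^2 - 56*w + 64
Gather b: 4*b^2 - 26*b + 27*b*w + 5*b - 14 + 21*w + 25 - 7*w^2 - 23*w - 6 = 4*b^2 + b*(27*w - 21) - 7*w^2 - 2*w + 5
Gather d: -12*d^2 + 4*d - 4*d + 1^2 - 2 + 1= -12*d^2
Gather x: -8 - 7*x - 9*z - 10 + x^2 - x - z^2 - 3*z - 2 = x^2 - 8*x - z^2 - 12*z - 20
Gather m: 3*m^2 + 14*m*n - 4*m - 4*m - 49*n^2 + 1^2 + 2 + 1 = 3*m^2 + m*(14*n - 8) - 49*n^2 + 4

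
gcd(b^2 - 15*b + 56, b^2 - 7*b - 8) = b - 8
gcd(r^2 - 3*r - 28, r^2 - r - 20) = r + 4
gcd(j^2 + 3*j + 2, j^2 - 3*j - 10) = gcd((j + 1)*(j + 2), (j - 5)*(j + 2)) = j + 2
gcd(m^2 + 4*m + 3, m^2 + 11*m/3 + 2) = m + 3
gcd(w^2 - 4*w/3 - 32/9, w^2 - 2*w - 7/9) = 1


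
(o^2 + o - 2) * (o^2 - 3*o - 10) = o^4 - 2*o^3 - 15*o^2 - 4*o + 20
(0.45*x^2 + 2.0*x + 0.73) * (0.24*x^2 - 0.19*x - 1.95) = 0.108*x^4 + 0.3945*x^3 - 1.0823*x^2 - 4.0387*x - 1.4235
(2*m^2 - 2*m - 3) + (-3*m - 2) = 2*m^2 - 5*m - 5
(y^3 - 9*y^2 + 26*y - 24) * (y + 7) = y^4 - 2*y^3 - 37*y^2 + 158*y - 168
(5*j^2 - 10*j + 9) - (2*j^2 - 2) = 3*j^2 - 10*j + 11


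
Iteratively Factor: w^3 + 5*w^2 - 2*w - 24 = (w + 3)*(w^2 + 2*w - 8) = (w - 2)*(w + 3)*(w + 4)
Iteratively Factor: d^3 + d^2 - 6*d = (d - 2)*(d^2 + 3*d) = d*(d - 2)*(d + 3)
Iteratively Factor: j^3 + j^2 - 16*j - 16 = (j + 4)*(j^2 - 3*j - 4) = (j + 1)*(j + 4)*(j - 4)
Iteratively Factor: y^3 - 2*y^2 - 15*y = (y - 5)*(y^2 + 3*y) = y*(y - 5)*(y + 3)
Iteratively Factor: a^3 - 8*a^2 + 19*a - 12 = (a - 4)*(a^2 - 4*a + 3) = (a - 4)*(a - 3)*(a - 1)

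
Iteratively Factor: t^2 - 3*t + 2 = (t - 1)*(t - 2)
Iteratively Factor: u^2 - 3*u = (u - 3)*(u)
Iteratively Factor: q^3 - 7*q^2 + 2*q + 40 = (q - 5)*(q^2 - 2*q - 8) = (q - 5)*(q - 4)*(q + 2)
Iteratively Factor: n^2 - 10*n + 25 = (n - 5)*(n - 5)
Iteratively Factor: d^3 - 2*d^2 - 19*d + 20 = (d - 5)*(d^2 + 3*d - 4) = (d - 5)*(d + 4)*(d - 1)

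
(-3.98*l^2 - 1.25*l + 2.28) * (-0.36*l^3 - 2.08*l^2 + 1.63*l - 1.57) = 1.4328*l^5 + 8.7284*l^4 - 4.7082*l^3 - 0.531299999999999*l^2 + 5.6789*l - 3.5796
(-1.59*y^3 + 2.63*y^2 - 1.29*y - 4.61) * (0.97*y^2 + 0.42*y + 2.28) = -1.5423*y^5 + 1.8833*y^4 - 3.7719*y^3 + 0.982899999999999*y^2 - 4.8774*y - 10.5108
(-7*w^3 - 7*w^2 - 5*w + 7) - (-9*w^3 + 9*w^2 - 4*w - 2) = 2*w^3 - 16*w^2 - w + 9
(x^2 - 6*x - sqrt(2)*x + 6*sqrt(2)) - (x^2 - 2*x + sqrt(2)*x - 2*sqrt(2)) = -4*x - 2*sqrt(2)*x + 8*sqrt(2)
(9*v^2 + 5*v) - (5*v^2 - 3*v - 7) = 4*v^2 + 8*v + 7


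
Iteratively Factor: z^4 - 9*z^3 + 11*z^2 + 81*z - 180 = (z - 5)*(z^3 - 4*z^2 - 9*z + 36) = (z - 5)*(z - 3)*(z^2 - z - 12) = (z - 5)*(z - 4)*(z - 3)*(z + 3)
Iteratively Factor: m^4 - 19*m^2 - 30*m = (m + 3)*(m^3 - 3*m^2 - 10*m) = (m + 2)*(m + 3)*(m^2 - 5*m) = m*(m + 2)*(m + 3)*(m - 5)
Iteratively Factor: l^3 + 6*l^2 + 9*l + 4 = (l + 4)*(l^2 + 2*l + 1) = (l + 1)*(l + 4)*(l + 1)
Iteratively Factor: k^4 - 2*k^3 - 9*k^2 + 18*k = (k - 3)*(k^3 + k^2 - 6*k) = k*(k - 3)*(k^2 + k - 6) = k*(k - 3)*(k - 2)*(k + 3)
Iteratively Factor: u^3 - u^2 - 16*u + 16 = (u - 4)*(u^2 + 3*u - 4) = (u - 4)*(u + 4)*(u - 1)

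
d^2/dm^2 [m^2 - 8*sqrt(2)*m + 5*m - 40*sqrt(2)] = 2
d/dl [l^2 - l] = 2*l - 1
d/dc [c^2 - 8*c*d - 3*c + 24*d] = 2*c - 8*d - 3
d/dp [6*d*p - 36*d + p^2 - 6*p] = 6*d + 2*p - 6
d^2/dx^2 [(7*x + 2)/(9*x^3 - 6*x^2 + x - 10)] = 2*((7*x + 2)*(27*x^2 - 12*x + 1)^2 + (-189*x^2 + 84*x - 3*(7*x + 2)*(9*x - 2) - 7)*(9*x^3 - 6*x^2 + x - 10))/(9*x^3 - 6*x^2 + x - 10)^3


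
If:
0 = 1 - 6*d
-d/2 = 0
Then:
No Solution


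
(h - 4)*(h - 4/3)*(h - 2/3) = h^3 - 6*h^2 + 80*h/9 - 32/9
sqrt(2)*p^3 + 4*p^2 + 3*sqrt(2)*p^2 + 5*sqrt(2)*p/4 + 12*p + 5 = (p + 5/2)*(p + 2*sqrt(2))*(sqrt(2)*p + sqrt(2)/2)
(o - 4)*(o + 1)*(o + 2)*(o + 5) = o^4 + 4*o^3 - 15*o^2 - 58*o - 40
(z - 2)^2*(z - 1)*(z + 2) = z^4 - 3*z^3 - 2*z^2 + 12*z - 8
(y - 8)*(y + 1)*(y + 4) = y^3 - 3*y^2 - 36*y - 32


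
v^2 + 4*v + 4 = (v + 2)^2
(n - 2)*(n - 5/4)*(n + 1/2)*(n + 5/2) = n^4 - n^3/4 - 6*n^2 + 55*n/16 + 25/8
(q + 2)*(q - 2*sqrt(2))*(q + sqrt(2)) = q^3 - sqrt(2)*q^2 + 2*q^2 - 4*q - 2*sqrt(2)*q - 8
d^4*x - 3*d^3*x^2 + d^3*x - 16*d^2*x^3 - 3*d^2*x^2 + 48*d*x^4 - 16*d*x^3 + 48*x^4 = (d - 4*x)*(d - 3*x)*(d + 4*x)*(d*x + x)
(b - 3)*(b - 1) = b^2 - 4*b + 3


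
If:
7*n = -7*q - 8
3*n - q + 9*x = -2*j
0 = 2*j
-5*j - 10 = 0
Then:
No Solution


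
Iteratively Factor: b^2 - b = (b)*(b - 1)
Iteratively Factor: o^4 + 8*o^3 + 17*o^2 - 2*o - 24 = (o - 1)*(o^3 + 9*o^2 + 26*o + 24) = (o - 1)*(o + 2)*(o^2 + 7*o + 12) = (o - 1)*(o + 2)*(o + 3)*(o + 4)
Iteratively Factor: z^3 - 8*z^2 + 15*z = (z - 3)*(z^2 - 5*z) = z*(z - 3)*(z - 5)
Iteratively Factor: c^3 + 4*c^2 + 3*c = (c)*(c^2 + 4*c + 3) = c*(c + 1)*(c + 3)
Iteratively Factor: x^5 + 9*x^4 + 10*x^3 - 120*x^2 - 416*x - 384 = (x + 2)*(x^4 + 7*x^3 - 4*x^2 - 112*x - 192) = (x - 4)*(x + 2)*(x^3 + 11*x^2 + 40*x + 48) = (x - 4)*(x + 2)*(x + 4)*(x^2 + 7*x + 12) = (x - 4)*(x + 2)*(x + 3)*(x + 4)*(x + 4)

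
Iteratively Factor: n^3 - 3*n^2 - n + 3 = (n - 3)*(n^2 - 1) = (n - 3)*(n - 1)*(n + 1)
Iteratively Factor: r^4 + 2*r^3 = (r)*(r^3 + 2*r^2) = r^2*(r^2 + 2*r) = r^2*(r + 2)*(r)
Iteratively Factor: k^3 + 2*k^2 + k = (k + 1)*(k^2 + k) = (k + 1)^2*(k)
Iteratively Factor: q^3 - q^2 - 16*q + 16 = (q - 4)*(q^2 + 3*q - 4) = (q - 4)*(q - 1)*(q + 4)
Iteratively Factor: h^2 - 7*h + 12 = (h - 4)*(h - 3)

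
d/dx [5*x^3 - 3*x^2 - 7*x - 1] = 15*x^2 - 6*x - 7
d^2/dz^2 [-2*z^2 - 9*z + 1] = -4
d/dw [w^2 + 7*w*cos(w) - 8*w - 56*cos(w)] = -7*w*sin(w) + 2*w + 56*sin(w) + 7*cos(w) - 8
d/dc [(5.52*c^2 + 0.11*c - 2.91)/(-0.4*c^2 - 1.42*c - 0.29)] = (-7.7944*c^2 - 5.5296*c - 4.1641)/(0.16*c^4 + 1.136*c^3 + 2.2484*c^2 + 0.8236*c + 0.0841)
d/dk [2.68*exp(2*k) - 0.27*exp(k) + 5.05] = (5.36*exp(k) - 0.27)*exp(k)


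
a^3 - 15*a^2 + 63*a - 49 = (a - 7)^2*(a - 1)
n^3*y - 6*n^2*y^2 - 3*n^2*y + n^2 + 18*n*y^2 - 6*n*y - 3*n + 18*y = (n - 3)*(n - 6*y)*(n*y + 1)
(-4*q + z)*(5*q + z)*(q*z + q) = -20*q^3*z - 20*q^3 + q^2*z^2 + q^2*z + q*z^3 + q*z^2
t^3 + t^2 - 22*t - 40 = (t - 5)*(t + 2)*(t + 4)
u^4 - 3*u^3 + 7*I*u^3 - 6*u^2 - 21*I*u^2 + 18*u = u*(u - 3)*(u + I)*(u + 6*I)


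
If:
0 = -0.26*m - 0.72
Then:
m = -2.77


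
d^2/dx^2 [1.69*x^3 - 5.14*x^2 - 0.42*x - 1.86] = 10.14*x - 10.28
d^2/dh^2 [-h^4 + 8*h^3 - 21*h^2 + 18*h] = -12*h^2 + 48*h - 42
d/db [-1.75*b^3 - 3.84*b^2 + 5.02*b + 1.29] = -5.25*b^2 - 7.68*b + 5.02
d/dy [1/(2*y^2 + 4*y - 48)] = (-y - 1)/(y^2 + 2*y - 24)^2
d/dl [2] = 0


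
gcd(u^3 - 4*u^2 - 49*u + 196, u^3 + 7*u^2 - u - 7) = u + 7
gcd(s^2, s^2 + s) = s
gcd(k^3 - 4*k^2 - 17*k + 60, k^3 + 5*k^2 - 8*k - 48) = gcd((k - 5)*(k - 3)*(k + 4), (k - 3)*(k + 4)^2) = k^2 + k - 12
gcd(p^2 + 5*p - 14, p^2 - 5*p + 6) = p - 2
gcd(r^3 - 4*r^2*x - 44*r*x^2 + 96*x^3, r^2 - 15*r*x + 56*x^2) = -r + 8*x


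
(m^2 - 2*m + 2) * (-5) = -5*m^2 + 10*m - 10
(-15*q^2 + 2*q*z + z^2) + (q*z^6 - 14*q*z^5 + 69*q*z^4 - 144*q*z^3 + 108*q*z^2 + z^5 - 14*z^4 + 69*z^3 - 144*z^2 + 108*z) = -15*q^2 + q*z^6 - 14*q*z^5 + 69*q*z^4 - 144*q*z^3 + 108*q*z^2 + 2*q*z + z^5 - 14*z^4 + 69*z^3 - 143*z^2 + 108*z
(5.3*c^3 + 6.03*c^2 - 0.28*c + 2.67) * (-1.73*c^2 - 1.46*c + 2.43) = -9.169*c^5 - 18.1699*c^4 + 4.5596*c^3 + 10.4426*c^2 - 4.5786*c + 6.4881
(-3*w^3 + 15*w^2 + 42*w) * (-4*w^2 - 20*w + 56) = 12*w^5 - 636*w^3 + 2352*w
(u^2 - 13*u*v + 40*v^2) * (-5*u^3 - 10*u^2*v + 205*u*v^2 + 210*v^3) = -5*u^5 + 55*u^4*v + 135*u^3*v^2 - 2855*u^2*v^3 + 5470*u*v^4 + 8400*v^5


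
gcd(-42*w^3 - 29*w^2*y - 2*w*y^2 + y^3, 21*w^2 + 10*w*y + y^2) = 3*w + y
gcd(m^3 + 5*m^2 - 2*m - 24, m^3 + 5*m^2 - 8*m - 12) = m - 2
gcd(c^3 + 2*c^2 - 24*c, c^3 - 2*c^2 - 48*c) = c^2 + 6*c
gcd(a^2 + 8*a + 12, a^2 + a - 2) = a + 2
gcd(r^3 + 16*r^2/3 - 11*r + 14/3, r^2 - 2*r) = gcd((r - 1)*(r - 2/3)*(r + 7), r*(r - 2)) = 1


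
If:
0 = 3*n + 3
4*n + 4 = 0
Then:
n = -1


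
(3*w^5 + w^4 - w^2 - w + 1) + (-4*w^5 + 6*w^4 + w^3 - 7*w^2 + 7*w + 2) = -w^5 + 7*w^4 + w^3 - 8*w^2 + 6*w + 3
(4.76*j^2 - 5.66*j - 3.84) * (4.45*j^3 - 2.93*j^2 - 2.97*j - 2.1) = 21.182*j^5 - 39.1338*j^4 - 14.6414*j^3 + 18.0654*j^2 + 23.2908*j + 8.064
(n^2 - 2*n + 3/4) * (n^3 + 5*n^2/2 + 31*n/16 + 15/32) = n^5 + n^4/2 - 37*n^3/16 - 49*n^2/32 + 33*n/64 + 45/128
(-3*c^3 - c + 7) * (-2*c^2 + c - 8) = 6*c^5 - 3*c^4 + 26*c^3 - 15*c^2 + 15*c - 56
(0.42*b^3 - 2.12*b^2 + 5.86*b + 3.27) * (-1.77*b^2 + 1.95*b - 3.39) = -0.7434*b^5 + 4.5714*b^4 - 15.93*b^3 + 12.8259*b^2 - 13.4889*b - 11.0853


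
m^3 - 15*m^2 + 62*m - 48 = (m - 8)*(m - 6)*(m - 1)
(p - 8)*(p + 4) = p^2 - 4*p - 32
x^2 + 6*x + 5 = (x + 1)*(x + 5)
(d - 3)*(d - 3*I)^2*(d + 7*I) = d^4 - 3*d^3 + I*d^3 + 33*d^2 - 3*I*d^2 - 99*d - 63*I*d + 189*I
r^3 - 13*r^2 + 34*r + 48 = (r - 8)*(r - 6)*(r + 1)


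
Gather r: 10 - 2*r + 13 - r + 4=27 - 3*r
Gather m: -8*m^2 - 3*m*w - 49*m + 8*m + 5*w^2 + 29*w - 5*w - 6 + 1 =-8*m^2 + m*(-3*w - 41) + 5*w^2 + 24*w - 5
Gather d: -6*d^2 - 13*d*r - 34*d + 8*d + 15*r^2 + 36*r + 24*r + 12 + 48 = -6*d^2 + d*(-13*r - 26) + 15*r^2 + 60*r + 60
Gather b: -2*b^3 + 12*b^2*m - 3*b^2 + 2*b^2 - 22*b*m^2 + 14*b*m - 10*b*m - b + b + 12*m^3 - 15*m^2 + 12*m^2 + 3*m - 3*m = -2*b^3 + b^2*(12*m - 1) + b*(-22*m^2 + 4*m) + 12*m^3 - 3*m^2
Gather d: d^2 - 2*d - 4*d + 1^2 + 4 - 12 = d^2 - 6*d - 7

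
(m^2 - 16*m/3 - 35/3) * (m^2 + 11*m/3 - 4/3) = m^4 - 5*m^3/3 - 293*m^2/9 - 107*m/3 + 140/9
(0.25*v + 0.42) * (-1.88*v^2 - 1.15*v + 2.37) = -0.47*v^3 - 1.0771*v^2 + 0.1095*v + 0.9954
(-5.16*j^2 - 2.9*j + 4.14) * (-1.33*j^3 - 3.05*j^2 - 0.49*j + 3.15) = 6.8628*j^5 + 19.595*j^4 + 5.8672*j^3 - 27.46*j^2 - 11.1636*j + 13.041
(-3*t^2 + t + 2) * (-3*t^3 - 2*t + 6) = 9*t^5 - 3*t^4 - 20*t^2 + 2*t + 12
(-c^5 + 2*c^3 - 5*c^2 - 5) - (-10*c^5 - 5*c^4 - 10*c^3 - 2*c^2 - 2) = 9*c^5 + 5*c^4 + 12*c^3 - 3*c^2 - 3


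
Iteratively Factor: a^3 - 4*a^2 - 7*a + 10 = (a + 2)*(a^2 - 6*a + 5) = (a - 1)*(a + 2)*(a - 5)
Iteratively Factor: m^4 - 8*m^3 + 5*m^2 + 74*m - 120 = (m - 4)*(m^3 - 4*m^2 - 11*m + 30) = (m - 4)*(m - 2)*(m^2 - 2*m - 15) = (m - 5)*(m - 4)*(m - 2)*(m + 3)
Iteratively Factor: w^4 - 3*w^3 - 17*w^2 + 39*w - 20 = (w - 5)*(w^3 + 2*w^2 - 7*w + 4) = (w - 5)*(w - 1)*(w^2 + 3*w - 4) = (w - 5)*(w - 1)*(w + 4)*(w - 1)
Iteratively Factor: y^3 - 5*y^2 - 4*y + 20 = (y + 2)*(y^2 - 7*y + 10) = (y - 5)*(y + 2)*(y - 2)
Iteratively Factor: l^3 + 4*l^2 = (l)*(l^2 + 4*l) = l^2*(l + 4)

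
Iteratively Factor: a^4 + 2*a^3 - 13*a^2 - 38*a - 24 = (a + 1)*(a^3 + a^2 - 14*a - 24) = (a - 4)*(a + 1)*(a^2 + 5*a + 6) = (a - 4)*(a + 1)*(a + 2)*(a + 3)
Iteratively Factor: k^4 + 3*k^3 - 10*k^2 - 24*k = (k)*(k^3 + 3*k^2 - 10*k - 24) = k*(k + 2)*(k^2 + k - 12) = k*(k + 2)*(k + 4)*(k - 3)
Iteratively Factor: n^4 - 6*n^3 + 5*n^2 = (n - 5)*(n^3 - n^2) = n*(n - 5)*(n^2 - n) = n^2*(n - 5)*(n - 1)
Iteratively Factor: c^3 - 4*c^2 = (c - 4)*(c^2) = c*(c - 4)*(c)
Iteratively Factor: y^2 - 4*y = (y)*(y - 4)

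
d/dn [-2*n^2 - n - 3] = -4*n - 1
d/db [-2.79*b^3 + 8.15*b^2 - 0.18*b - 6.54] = -8.37*b^2 + 16.3*b - 0.18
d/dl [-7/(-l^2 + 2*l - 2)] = 14*(1 - l)/(l^2 - 2*l + 2)^2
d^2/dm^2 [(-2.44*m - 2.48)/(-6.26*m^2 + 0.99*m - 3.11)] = ((2.44*m + 2.48)*(12.52*m - 0.99)*(25.04*m - 1.98) - (91.6464*m + 26.2184)*(6.26*m^2 - 0.99*m + 3.11))/(6.26*m^2 - 0.99*m + 3.11)^3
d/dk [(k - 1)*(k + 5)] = 2*k + 4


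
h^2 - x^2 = (h - x)*(h + x)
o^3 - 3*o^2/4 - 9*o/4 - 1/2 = (o - 2)*(o + 1/4)*(o + 1)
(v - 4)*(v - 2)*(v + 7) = v^3 + v^2 - 34*v + 56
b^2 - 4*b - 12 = (b - 6)*(b + 2)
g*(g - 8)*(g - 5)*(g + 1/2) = g^4 - 25*g^3/2 + 67*g^2/2 + 20*g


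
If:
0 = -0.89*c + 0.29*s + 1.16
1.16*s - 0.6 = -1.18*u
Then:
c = 1.47191011235955 - 0.331460674157303*u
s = 0.517241379310345 - 1.01724137931034*u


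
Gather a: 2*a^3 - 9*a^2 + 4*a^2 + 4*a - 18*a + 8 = 2*a^3 - 5*a^2 - 14*a + 8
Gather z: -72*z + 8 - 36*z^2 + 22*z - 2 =-36*z^2 - 50*z + 6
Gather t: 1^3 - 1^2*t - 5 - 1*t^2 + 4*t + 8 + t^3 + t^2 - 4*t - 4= t^3 - t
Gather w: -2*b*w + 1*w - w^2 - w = -2*b*w - w^2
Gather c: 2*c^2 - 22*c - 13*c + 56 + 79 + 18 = 2*c^2 - 35*c + 153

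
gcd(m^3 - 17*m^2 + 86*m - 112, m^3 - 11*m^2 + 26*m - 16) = m^2 - 10*m + 16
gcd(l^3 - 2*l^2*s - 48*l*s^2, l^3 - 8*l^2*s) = -l^2 + 8*l*s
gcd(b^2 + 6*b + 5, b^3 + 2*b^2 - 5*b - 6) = b + 1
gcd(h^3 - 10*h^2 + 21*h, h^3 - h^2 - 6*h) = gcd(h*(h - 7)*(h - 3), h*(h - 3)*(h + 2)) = h^2 - 3*h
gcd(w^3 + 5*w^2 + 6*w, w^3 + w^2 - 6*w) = w^2 + 3*w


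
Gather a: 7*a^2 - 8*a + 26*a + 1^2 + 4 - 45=7*a^2 + 18*a - 40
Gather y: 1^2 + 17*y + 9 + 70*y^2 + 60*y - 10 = 70*y^2 + 77*y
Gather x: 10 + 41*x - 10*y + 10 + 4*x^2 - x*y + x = 4*x^2 + x*(42 - y) - 10*y + 20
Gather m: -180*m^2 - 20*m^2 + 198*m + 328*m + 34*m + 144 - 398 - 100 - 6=-200*m^2 + 560*m - 360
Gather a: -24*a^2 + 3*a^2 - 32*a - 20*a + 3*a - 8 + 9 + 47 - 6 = -21*a^2 - 49*a + 42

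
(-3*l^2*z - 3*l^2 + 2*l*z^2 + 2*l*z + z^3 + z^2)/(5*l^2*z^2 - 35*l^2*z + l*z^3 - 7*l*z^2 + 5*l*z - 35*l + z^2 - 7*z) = (-3*l^2*z - 3*l^2 + 2*l*z^2 + 2*l*z + z^3 + z^2)/(5*l^2*z^2 - 35*l^2*z + l*z^3 - 7*l*z^2 + 5*l*z - 35*l + z^2 - 7*z)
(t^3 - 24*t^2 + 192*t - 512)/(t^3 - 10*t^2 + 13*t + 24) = (t^2 - 16*t + 64)/(t^2 - 2*t - 3)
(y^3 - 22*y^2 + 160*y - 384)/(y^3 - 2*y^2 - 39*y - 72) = (y^2 - 14*y + 48)/(y^2 + 6*y + 9)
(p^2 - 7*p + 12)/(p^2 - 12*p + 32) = (p - 3)/(p - 8)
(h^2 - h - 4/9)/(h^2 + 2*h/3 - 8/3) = (h + 1/3)/(h + 2)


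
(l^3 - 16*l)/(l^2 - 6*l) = (l^2 - 16)/(l - 6)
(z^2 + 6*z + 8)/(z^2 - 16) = (z + 2)/(z - 4)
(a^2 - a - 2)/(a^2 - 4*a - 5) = (a - 2)/(a - 5)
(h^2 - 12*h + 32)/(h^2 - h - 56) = (h - 4)/(h + 7)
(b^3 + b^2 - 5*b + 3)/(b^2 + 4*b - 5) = (b^2 + 2*b - 3)/(b + 5)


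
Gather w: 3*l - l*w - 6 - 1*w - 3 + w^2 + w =-l*w + 3*l + w^2 - 9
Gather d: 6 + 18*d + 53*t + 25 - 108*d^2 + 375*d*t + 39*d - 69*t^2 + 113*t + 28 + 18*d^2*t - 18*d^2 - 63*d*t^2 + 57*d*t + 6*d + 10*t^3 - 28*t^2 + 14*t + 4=d^2*(18*t - 126) + d*(-63*t^2 + 432*t + 63) + 10*t^3 - 97*t^2 + 180*t + 63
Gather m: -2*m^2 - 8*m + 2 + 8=-2*m^2 - 8*m + 10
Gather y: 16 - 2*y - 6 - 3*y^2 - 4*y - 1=-3*y^2 - 6*y + 9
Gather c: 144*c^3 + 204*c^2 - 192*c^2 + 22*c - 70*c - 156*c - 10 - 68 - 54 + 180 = 144*c^3 + 12*c^2 - 204*c + 48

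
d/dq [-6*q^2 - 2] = -12*q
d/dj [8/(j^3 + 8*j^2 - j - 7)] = 8*(-3*j^2 - 16*j + 1)/(j^3 + 8*j^2 - j - 7)^2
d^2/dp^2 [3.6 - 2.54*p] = 0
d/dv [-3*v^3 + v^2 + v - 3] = -9*v^2 + 2*v + 1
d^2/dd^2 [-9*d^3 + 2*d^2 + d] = 4 - 54*d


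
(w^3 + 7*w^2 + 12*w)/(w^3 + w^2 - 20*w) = (w^2 + 7*w + 12)/(w^2 + w - 20)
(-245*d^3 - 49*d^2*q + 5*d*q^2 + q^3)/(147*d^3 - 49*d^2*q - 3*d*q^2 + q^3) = (5*d + q)/(-3*d + q)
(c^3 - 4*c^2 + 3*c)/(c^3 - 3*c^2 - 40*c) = (-c^2 + 4*c - 3)/(-c^2 + 3*c + 40)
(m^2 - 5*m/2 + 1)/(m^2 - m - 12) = (-m^2 + 5*m/2 - 1)/(-m^2 + m + 12)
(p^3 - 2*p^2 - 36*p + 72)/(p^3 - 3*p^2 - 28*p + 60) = (p + 6)/(p + 5)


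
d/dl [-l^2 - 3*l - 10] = -2*l - 3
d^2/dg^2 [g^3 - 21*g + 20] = 6*g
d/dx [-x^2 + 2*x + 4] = 2 - 2*x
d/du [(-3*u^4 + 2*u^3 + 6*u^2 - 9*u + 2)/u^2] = -6*u + 2 + 9/u^2 - 4/u^3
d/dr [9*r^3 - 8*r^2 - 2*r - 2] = 27*r^2 - 16*r - 2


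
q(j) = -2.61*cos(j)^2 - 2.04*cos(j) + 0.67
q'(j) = 5.22*sin(j)*cos(j) + 2.04*sin(j)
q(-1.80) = 1.00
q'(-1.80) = -0.83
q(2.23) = 0.94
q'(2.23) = -0.91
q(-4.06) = 0.95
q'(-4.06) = -0.90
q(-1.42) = 0.30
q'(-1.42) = -2.79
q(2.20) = 0.97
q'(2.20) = -0.83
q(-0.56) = -2.93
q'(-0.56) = -3.43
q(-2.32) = 0.85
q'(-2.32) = 1.11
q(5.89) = -3.44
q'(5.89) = -2.63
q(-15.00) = 0.71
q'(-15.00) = 1.25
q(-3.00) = 0.13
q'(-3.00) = 0.44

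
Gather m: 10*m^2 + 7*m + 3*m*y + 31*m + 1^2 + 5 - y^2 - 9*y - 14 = 10*m^2 + m*(3*y + 38) - y^2 - 9*y - 8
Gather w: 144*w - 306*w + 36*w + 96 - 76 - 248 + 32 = -126*w - 196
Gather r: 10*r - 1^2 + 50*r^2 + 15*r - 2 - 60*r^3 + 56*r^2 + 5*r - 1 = -60*r^3 + 106*r^2 + 30*r - 4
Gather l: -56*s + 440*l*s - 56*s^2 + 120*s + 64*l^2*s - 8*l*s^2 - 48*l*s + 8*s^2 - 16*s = 64*l^2*s + l*(-8*s^2 + 392*s) - 48*s^2 + 48*s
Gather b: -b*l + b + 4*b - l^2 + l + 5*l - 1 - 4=b*(5 - l) - l^2 + 6*l - 5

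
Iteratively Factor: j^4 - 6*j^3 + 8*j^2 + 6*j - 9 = (j - 3)*(j^3 - 3*j^2 - j + 3) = (j - 3)*(j + 1)*(j^2 - 4*j + 3) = (j - 3)^2*(j + 1)*(j - 1)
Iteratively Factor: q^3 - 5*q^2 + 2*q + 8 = (q + 1)*(q^2 - 6*q + 8) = (q - 2)*(q + 1)*(q - 4)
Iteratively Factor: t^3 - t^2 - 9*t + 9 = (t - 1)*(t^2 - 9) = (t - 1)*(t + 3)*(t - 3)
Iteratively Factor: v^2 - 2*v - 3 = (v + 1)*(v - 3)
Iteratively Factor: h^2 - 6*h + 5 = (h - 5)*(h - 1)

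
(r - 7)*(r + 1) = r^2 - 6*r - 7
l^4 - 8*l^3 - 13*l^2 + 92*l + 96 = (l - 8)*(l - 4)*(l + 1)*(l + 3)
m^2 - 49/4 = (m - 7/2)*(m + 7/2)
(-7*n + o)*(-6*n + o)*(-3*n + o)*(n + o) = -126*n^4 - 45*n^3*o + 65*n^2*o^2 - 15*n*o^3 + o^4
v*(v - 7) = v^2 - 7*v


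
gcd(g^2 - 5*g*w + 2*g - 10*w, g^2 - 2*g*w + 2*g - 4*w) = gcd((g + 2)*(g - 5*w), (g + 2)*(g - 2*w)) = g + 2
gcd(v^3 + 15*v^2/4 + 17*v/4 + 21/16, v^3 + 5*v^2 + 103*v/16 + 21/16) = v + 7/4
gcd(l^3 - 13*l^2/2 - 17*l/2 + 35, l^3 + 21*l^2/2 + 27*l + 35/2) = l + 5/2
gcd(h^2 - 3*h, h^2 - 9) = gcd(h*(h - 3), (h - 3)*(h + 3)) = h - 3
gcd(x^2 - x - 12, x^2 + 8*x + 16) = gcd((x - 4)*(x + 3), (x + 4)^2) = 1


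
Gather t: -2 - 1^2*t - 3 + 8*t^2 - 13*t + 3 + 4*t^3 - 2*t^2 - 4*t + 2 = 4*t^3 + 6*t^2 - 18*t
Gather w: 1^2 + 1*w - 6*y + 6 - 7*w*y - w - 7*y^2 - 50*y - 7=-7*w*y - 7*y^2 - 56*y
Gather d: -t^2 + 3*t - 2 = -t^2 + 3*t - 2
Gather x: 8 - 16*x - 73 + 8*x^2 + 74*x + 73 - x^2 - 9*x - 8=7*x^2 + 49*x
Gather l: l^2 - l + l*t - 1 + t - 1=l^2 + l*(t - 1) + t - 2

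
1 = 1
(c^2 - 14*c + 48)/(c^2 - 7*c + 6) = (c - 8)/(c - 1)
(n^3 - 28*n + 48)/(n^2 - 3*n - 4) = (n^2 + 4*n - 12)/(n + 1)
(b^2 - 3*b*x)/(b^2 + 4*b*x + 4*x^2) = b*(b - 3*x)/(b^2 + 4*b*x + 4*x^2)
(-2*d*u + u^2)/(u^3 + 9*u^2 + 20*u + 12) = u*(-2*d + u)/(u^3 + 9*u^2 + 20*u + 12)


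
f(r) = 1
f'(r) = 0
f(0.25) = 1.00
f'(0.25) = 0.00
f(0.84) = 1.00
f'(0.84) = 0.00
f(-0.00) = 1.00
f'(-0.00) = 0.00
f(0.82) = 1.00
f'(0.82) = 0.00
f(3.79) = 1.00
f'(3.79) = 0.00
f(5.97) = 1.00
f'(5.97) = 0.00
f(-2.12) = 1.00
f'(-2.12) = 0.00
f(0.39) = 1.00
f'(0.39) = 0.00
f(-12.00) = 1.00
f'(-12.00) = 0.00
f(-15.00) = 1.00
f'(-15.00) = 0.00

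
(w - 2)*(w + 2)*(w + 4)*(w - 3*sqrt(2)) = w^4 - 3*sqrt(2)*w^3 + 4*w^3 - 12*sqrt(2)*w^2 - 4*w^2 - 16*w + 12*sqrt(2)*w + 48*sqrt(2)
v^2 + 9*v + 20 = (v + 4)*(v + 5)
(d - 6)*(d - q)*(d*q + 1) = d^3*q - d^2*q^2 - 6*d^2*q + d^2 + 6*d*q^2 - d*q - 6*d + 6*q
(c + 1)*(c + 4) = c^2 + 5*c + 4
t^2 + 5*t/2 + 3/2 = (t + 1)*(t + 3/2)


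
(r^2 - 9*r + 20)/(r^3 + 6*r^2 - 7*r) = (r^2 - 9*r + 20)/(r*(r^2 + 6*r - 7))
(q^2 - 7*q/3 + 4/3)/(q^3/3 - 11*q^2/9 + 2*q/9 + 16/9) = 3*(3*q^2 - 7*q + 4)/(3*q^3 - 11*q^2 + 2*q + 16)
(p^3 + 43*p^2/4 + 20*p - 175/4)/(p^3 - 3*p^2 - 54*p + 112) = (4*p^2 + 15*p - 25)/(4*(p^2 - 10*p + 16))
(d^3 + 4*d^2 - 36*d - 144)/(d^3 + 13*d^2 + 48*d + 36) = (d^2 - 2*d - 24)/(d^2 + 7*d + 6)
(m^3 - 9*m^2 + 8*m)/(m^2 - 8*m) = m - 1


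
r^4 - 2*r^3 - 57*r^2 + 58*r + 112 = (r - 8)*(r - 2)*(r + 1)*(r + 7)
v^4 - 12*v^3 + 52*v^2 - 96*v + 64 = (v - 4)^2*(v - 2)^2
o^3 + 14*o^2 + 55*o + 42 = (o + 1)*(o + 6)*(o + 7)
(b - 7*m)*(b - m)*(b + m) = b^3 - 7*b^2*m - b*m^2 + 7*m^3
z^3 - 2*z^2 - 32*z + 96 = (z - 4)^2*(z + 6)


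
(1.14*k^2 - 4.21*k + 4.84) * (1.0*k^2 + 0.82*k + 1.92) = 1.14*k^4 - 3.2752*k^3 + 3.5766*k^2 - 4.1144*k + 9.2928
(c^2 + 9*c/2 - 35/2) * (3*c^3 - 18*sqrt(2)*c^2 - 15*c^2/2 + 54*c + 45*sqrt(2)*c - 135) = 3*c^5 - 18*sqrt(2)*c^4 + 6*c^4 - 36*sqrt(2)*c^3 - 129*c^3/4 + 957*c^2/4 + 1035*sqrt(2)*c^2/2 - 3105*c/2 - 1575*sqrt(2)*c/2 + 4725/2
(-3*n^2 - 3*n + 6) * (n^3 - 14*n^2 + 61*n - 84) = -3*n^5 + 39*n^4 - 135*n^3 - 15*n^2 + 618*n - 504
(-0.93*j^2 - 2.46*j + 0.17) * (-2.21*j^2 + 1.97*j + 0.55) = 2.0553*j^4 + 3.6045*j^3 - 5.7334*j^2 - 1.0181*j + 0.0935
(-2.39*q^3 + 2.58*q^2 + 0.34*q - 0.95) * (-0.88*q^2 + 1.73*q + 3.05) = 2.1032*q^5 - 6.4051*q^4 - 3.1253*q^3 + 9.2932*q^2 - 0.6065*q - 2.8975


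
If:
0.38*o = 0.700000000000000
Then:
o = 1.84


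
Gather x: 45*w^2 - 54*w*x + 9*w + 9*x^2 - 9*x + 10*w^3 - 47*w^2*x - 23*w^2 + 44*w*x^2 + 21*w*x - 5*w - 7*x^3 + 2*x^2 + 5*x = 10*w^3 + 22*w^2 + 4*w - 7*x^3 + x^2*(44*w + 11) + x*(-47*w^2 - 33*w - 4)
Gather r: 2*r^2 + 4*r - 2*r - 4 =2*r^2 + 2*r - 4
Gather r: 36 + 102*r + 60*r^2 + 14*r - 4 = 60*r^2 + 116*r + 32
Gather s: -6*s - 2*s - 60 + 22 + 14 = -8*s - 24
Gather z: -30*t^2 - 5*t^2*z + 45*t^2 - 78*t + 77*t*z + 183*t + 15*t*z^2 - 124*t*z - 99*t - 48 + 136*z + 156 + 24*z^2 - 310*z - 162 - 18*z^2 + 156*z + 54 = 15*t^2 + 6*t + z^2*(15*t + 6) + z*(-5*t^2 - 47*t - 18)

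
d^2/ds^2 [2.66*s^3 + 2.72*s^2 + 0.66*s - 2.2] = 15.96*s + 5.44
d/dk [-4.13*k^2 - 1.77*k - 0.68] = -8.26*k - 1.77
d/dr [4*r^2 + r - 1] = 8*r + 1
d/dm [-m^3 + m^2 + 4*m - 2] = -3*m^2 + 2*m + 4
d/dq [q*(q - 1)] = 2*q - 1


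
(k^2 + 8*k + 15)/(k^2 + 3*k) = (k + 5)/k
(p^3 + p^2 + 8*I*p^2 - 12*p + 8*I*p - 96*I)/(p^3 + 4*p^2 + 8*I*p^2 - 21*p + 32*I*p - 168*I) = (p + 4)/(p + 7)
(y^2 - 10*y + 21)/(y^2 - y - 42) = (y - 3)/(y + 6)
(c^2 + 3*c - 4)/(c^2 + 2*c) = (c^2 + 3*c - 4)/(c*(c + 2))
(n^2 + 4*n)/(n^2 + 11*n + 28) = n/(n + 7)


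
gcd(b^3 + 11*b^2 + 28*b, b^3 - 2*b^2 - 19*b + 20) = b + 4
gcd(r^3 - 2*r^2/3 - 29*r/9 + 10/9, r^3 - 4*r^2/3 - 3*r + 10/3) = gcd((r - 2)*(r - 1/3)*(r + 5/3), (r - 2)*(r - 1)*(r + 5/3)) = r^2 - r/3 - 10/3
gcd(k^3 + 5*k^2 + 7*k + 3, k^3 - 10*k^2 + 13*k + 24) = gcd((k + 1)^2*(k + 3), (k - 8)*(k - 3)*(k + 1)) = k + 1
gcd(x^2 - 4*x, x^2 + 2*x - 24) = x - 4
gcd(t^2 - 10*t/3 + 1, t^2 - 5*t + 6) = t - 3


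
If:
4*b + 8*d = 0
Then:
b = -2*d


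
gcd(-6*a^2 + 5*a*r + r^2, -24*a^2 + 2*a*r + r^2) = 6*a + r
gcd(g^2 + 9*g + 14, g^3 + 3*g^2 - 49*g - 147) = g + 7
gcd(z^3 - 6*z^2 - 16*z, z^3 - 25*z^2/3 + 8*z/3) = z^2 - 8*z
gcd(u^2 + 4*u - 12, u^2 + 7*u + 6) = u + 6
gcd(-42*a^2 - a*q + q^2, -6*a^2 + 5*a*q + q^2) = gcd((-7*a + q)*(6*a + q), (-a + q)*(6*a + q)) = 6*a + q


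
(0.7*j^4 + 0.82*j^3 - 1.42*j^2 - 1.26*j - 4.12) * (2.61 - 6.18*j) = -4.326*j^5 - 3.2406*j^4 + 10.9158*j^3 + 4.0806*j^2 + 22.173*j - 10.7532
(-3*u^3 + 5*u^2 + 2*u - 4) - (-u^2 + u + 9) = -3*u^3 + 6*u^2 + u - 13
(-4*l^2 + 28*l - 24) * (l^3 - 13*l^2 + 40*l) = -4*l^5 + 80*l^4 - 548*l^3 + 1432*l^2 - 960*l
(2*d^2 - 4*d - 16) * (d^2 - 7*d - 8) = 2*d^4 - 18*d^3 - 4*d^2 + 144*d + 128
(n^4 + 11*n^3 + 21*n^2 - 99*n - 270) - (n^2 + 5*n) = n^4 + 11*n^3 + 20*n^2 - 104*n - 270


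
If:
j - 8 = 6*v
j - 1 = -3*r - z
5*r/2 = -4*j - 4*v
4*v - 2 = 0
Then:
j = 11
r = -92/5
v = 1/2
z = 226/5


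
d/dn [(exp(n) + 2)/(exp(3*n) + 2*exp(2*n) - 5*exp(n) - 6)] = (-(exp(n) + 2)*(3*exp(2*n) + 4*exp(n) - 5) + exp(3*n) + 2*exp(2*n) - 5*exp(n) - 6)*exp(n)/(exp(3*n) + 2*exp(2*n) - 5*exp(n) - 6)^2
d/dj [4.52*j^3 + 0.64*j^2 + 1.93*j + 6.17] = 13.56*j^2 + 1.28*j + 1.93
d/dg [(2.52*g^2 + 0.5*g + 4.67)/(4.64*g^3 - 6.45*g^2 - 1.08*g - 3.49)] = (-11.6928*g^4 - 4.64*g^3 - 64.503*g^2 + 42.6534*g + 3.2986)/(21.5296*g^6 - 59.856*g^5 + 31.5801*g^4 - 18.4552*g^3 + 46.1874*g^2 + 7.5384*g + 12.1801)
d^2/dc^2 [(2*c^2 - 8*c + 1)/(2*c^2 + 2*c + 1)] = 40*(-2*c^3 + 3*c + 1)/(8*c^6 + 24*c^5 + 36*c^4 + 32*c^3 + 18*c^2 + 6*c + 1)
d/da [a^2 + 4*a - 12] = 2*a + 4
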